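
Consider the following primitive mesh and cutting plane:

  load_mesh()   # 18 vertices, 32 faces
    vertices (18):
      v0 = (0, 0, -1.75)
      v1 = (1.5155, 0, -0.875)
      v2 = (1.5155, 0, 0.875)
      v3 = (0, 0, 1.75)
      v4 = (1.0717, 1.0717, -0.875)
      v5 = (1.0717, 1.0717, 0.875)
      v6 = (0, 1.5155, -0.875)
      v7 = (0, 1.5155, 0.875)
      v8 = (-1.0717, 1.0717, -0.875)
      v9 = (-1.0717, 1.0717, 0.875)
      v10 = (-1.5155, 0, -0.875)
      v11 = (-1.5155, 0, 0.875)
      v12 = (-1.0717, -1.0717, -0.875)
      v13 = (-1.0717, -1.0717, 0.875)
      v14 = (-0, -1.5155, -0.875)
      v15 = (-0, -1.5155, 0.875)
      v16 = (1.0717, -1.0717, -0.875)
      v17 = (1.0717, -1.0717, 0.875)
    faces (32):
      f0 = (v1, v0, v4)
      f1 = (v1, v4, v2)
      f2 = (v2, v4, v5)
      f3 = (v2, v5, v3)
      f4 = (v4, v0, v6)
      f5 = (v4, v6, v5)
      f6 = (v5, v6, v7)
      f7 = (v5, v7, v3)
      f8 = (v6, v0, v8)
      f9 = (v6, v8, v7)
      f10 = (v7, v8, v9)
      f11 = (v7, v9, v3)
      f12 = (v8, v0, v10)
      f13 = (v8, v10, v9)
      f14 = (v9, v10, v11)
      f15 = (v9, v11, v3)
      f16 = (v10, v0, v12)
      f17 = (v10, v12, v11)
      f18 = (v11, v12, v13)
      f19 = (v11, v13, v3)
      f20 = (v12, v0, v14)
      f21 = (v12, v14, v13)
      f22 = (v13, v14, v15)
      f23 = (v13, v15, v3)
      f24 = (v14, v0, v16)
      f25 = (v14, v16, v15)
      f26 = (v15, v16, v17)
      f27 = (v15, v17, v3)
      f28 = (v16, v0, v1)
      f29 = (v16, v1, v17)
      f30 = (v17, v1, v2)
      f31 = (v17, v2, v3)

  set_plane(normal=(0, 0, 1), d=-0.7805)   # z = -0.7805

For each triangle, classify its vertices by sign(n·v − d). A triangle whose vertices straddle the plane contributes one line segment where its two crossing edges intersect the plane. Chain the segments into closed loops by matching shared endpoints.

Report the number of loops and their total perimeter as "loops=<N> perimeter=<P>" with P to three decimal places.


Straddling triangles (16 of 32):
  (v1,v4,v2) [--+] → (1.09567, 1.01383, -0.7805)–(1.5155, 0, -0.7805)  len=1.0973
  (v2,v4,v5) [+-+] → (1.09567, 1.01383, -0.7805)–(1.0717, 1.0717, -0.7805)  len=0.0626
  (v4,v6,v5) [--+] → (0.0578718, 1.49153, -0.7805)–(1.0717, 1.0717, -0.7805)  len=1.0973
  (v5,v6,v7) [+-+] → (0.0578718, 1.49153, -0.7805)–(0, 1.5155, -0.7805)  len=0.0626
  (v6,v8,v7) [--+] → (-1.01383, 1.09567, -0.7805)–(0, 1.5155, -0.7805)  len=1.0973
  (v7,v8,v9) [+-+] → (-1.01383, 1.09567, -0.7805)–(-1.0717, 1.0717, -0.7805)  len=0.0626
  (v8,v10,v9) [--+] → (-1.49153, 0.0578718, -0.7805)–(-1.0717, 1.0717, -0.7805)  len=1.0973
  (v9,v10,v11) [+-+] → (-1.49153, 0.0578718, -0.7805)–(-1.5155, 0, -0.7805)  len=0.0626
  (v10,v12,v11) [--+] → (-1.09567, -1.01383, -0.7805)–(-1.5155, 0, -0.7805)  len=1.0973
  (v11,v12,v13) [+-+] → (-1.09567, -1.01383, -0.7805)–(-1.0717, -1.0717, -0.7805)  len=0.0626
  (v12,v14,v13) [--+] → (-0.0578718, -1.49153, -0.7805)–(-1.0717, -1.0717, -0.7805)  len=1.0973
  (v13,v14,v15) [+-+] → (-0.0578718, -1.49153, -0.7805)–(0, -1.5155, -0.7805)  len=0.0626
  (v14,v16,v15) [--+] → (1.01383, -1.09567, -0.7805)–(0, -1.5155, -0.7805)  len=1.0973
  (v15,v16,v17) [+-+] → (1.01383, -1.09567, -0.7805)–(1.0717, -1.0717, -0.7805)  len=0.0626
  (v16,v1,v17) [--+] → (1.49153, -0.0578718, -0.7805)–(1.0717, -1.0717, -0.7805)  len=1.0973
  (v17,v1,v2) [+-+] → (1.49153, -0.0578718, -0.7805)–(1.5155, 0, -0.7805)  len=0.0626

Chained into 1 loop(s):
  loop 1: 16 segments, perimeter = 9.2797
Total perimeter = 9.280

loops=1 perimeter=9.280


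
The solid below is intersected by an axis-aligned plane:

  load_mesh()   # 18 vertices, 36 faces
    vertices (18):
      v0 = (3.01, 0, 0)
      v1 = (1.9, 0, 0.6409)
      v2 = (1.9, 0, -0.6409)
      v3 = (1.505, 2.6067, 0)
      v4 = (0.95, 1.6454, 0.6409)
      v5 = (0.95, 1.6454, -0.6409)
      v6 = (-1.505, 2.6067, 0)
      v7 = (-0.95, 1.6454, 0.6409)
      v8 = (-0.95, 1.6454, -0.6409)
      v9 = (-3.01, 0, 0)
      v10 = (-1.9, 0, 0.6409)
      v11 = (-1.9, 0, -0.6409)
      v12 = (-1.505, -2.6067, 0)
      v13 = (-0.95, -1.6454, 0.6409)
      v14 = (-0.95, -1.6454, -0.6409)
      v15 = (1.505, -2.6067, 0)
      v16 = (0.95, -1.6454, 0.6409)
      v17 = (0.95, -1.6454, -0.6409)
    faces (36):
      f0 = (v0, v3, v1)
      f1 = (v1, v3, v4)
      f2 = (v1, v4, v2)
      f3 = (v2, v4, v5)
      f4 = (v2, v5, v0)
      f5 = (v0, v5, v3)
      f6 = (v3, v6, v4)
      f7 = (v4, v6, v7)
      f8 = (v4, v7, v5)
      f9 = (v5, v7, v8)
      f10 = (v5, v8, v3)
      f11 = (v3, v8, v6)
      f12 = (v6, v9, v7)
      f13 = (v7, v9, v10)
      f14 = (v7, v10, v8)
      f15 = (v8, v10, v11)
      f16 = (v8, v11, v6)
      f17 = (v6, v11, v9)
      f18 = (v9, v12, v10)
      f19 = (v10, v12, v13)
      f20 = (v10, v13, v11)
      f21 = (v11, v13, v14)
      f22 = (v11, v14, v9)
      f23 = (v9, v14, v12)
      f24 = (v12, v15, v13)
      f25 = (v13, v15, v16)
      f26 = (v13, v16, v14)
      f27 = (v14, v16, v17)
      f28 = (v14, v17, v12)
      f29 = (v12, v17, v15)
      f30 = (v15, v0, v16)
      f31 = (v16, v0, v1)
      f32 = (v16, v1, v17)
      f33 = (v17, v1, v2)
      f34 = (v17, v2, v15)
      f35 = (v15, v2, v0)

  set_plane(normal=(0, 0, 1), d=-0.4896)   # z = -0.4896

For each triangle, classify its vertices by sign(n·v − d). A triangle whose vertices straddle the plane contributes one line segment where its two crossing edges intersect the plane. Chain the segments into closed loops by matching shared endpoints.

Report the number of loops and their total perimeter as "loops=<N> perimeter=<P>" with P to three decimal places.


Straddling triangles (24 of 36):
  (v1,v4,v2) [++-] → (1.78786, 0.194218, -0.4896)–(1.9, 0, -0.4896)  len=0.2243
  (v2,v4,v5) [-+-] → (1.78786, 0.194218, -0.4896)–(0.95, 1.6454, -0.4896)  len=1.6757
  (v2,v5,v0) [--+] → (1.43631, 1.25696, -0.4896)–(2.16204, 0, -0.4896)  len=1.4514
  (v0,v5,v3) [+-+] → (1.43631, 1.25696, -0.4896)–(1.08102, 1.87234, -0.4896)  len=0.7106
  (v4,v7,v5) [++-] → (0.725729, 1.6454, -0.4896)–(0.95, 1.6454, -0.4896)  len=0.2243
  (v5,v7,v8) [-+-] → (0.725729, 1.6454, -0.4896)–(-0.95, 1.6454, -0.4896)  len=1.6757
  (v5,v8,v3) [--+] → (-0.370438, 1.87234, -0.4896)–(1.08102, 1.87234, -0.4896)  len=1.4515
  (v3,v8,v6) [+-+] → (-0.370438, 1.87234, -0.4896)–(-1.08102, 1.87234, -0.4896)  len=0.7106
  (v7,v10,v8) [++-] → (-1.06214, 1.45118, -0.4896)–(-0.95, 1.6454, -0.4896)  len=0.2243
  (v8,v10,v11) [-+-] → (-1.06214, 1.45118, -0.4896)–(-1.9, 0, -0.4896)  len=1.6757
  (v8,v11,v6) [--+] → (-1.80675, 0.615375, -0.4896)–(-1.08102, 1.87234, -0.4896)  len=1.4514
  (v6,v11,v9) [+-+] → (-1.80675, 0.615375, -0.4896)–(-2.16204, 0, -0.4896)  len=0.7106
  (v10,v13,v11) [++-] → (-1.78786, -0.194218, -0.4896)–(-1.9, 0, -0.4896)  len=0.2243
  (v11,v13,v14) [-+-] → (-1.78786, -0.194218, -0.4896)–(-0.95, -1.6454, -0.4896)  len=1.6757
  (v11,v14,v9) [--+] → (-1.43631, -1.25696, -0.4896)–(-2.16204, 0, -0.4896)  len=1.4514
  (v9,v14,v12) [+-+] → (-1.43631, -1.25696, -0.4896)–(-1.08102, -1.87234, -0.4896)  len=0.7106
  (v13,v16,v14) [++-] → (-0.725729, -1.6454, -0.4896)–(-0.95, -1.6454, -0.4896)  len=0.2243
  (v14,v16,v17) [-+-] → (-0.725729, -1.6454, -0.4896)–(0.95, -1.6454, -0.4896)  len=1.6757
  (v14,v17,v12) [--+] → (0.370438, -1.87234, -0.4896)–(-1.08102, -1.87234, -0.4896)  len=1.4515
  (v12,v17,v15) [+-+] → (0.370438, -1.87234, -0.4896)–(1.08102, -1.87234, -0.4896)  len=0.7106
  (v16,v1,v17) [++-] → (1.06214, -1.45118, -0.4896)–(0.95, -1.6454, -0.4896)  len=0.2243
  (v17,v1,v2) [-+-] → (1.06214, -1.45118, -0.4896)–(1.9, 0, -0.4896)  len=1.6757
  (v17,v2,v15) [--+] → (1.80675, -0.615375, -0.4896)–(1.08102, -1.87234, -0.4896)  len=1.4514
  (v15,v2,v0) [+-+] → (1.80675, -0.615375, -0.4896)–(2.16204, 0, -0.4896)  len=0.7106

Chained into 2 loop(s):
  loop 1: 12 segments, perimeter = 11.3998
  loop 2: 12 segments, perimeter = 12.9721
Total perimeter = 24.372

loops=2 perimeter=24.372


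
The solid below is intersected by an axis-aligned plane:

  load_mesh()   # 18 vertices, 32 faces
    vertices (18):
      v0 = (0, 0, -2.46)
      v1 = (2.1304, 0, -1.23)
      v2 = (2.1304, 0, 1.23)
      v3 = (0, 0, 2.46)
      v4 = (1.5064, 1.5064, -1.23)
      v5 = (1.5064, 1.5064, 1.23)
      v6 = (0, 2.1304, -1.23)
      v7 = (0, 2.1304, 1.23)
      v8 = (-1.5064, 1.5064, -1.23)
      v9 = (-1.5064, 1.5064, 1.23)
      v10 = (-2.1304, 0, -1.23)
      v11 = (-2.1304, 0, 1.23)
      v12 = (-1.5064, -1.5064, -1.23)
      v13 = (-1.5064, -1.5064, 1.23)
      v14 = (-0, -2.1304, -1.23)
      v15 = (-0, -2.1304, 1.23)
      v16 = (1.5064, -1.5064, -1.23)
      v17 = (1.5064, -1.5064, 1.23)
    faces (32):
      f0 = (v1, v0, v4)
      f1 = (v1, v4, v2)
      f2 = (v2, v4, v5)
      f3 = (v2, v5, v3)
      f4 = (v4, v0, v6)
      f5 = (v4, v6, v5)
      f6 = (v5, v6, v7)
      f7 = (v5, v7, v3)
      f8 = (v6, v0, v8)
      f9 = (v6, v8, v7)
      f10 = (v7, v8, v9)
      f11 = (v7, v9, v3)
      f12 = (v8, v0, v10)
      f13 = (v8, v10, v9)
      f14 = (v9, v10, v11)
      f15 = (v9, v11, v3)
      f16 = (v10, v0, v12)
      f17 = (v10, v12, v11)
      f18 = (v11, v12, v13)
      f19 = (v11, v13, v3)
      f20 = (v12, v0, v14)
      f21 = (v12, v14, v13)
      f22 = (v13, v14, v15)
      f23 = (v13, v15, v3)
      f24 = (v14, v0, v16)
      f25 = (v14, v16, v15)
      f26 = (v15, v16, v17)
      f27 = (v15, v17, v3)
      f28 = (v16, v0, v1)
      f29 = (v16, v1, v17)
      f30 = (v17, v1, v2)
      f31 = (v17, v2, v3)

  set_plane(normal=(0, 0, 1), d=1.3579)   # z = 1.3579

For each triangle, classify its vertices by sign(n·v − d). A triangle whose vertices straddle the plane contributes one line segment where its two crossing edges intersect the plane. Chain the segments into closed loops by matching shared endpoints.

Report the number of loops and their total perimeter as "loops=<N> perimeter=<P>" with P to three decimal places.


Straddling triangles (8 of 32):
  (v2,v5,v3) [--+] → (1.34976, 1.34976, 1.3579)–(1.90887, 0, 1.3579)  len=1.4610
  (v5,v7,v3) [--+] → (0, 1.90887, 1.3579)–(1.34976, 1.34976, 1.3579)  len=1.4610
  (v7,v9,v3) [--+] → (-1.34976, 1.34976, 1.3579)–(0, 1.90887, 1.3579)  len=1.4610
  (v9,v11,v3) [--+] → (-1.90887, 0, 1.3579)–(-1.34976, 1.34976, 1.3579)  len=1.4610
  (v11,v13,v3) [--+] → (-1.34976, -1.34976, 1.3579)–(-1.90887, 0, 1.3579)  len=1.4610
  (v13,v15,v3) [--+] → (0, -1.90887, 1.3579)–(-1.34976, -1.34976, 1.3579)  len=1.4610
  (v15,v17,v3) [--+] → (1.34976, -1.34976, 1.3579)–(0, -1.90887, 1.3579)  len=1.4610
  (v17,v2,v3) [--+] → (1.90887, 0, 1.3579)–(1.34976, -1.34976, 1.3579)  len=1.4610

Chained into 1 loop(s):
  loop 1: 8 segments, perimeter = 11.6878
Total perimeter = 11.688

loops=1 perimeter=11.688


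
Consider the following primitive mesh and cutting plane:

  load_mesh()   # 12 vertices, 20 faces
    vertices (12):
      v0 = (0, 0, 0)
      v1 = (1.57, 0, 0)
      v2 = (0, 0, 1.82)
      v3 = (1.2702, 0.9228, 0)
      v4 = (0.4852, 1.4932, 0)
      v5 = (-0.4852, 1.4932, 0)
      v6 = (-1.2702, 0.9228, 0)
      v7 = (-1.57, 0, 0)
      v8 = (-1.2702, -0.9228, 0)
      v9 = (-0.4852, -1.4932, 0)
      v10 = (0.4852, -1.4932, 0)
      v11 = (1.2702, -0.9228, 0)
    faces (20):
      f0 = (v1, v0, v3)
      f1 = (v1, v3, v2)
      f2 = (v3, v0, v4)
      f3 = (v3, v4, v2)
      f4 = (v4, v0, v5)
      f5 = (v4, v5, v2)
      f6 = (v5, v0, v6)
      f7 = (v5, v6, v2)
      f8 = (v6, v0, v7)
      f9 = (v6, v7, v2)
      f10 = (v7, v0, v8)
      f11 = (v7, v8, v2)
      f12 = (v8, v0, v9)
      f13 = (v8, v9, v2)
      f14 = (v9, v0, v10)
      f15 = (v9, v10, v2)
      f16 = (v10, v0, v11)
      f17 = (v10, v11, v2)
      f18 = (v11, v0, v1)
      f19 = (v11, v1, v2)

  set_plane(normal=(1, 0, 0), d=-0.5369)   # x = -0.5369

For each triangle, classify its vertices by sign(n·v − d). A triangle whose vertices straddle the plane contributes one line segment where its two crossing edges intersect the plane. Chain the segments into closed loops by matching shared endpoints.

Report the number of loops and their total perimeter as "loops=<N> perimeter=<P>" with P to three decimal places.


Straddling triangles (8 of 20):
  (v5,v0,v6) [++-] → (-0.5369, 0.390058, 0)–(-0.5369, 1.45563, 0)  len=1.0656
  (v5,v6,v2) [+-+] → (-0.5369, 1.45563, 0)–(-0.5369, 0.390058, 1.05071)  len=1.4965
  (v6,v0,v7) [-+-] → (-0.5369, 0.390058, 0)–(-0.5369, 0, 0)  len=0.3901
  (v6,v7,v2) [--+] → (-0.5369, 0, 1.19761)–(-0.5369, 0.390058, 1.05071)  len=0.4168
  (v7,v0,v8) [-+-] → (-0.5369, 0, 0)–(-0.5369, -0.390058, 0)  len=0.3901
  (v7,v8,v2) [--+] → (-0.5369, -0.390058, 1.05071)–(-0.5369, 0, 1.19761)  len=0.4168
  (v8,v0,v9) [-++] → (-0.5369, -0.390058, 0)–(-0.5369, -1.45563, 0)  len=1.0656
  (v8,v9,v2) [-++] → (-0.5369, -1.45563, 0)–(-0.5369, -0.390058, 1.05071)  len=1.4965

Chained into 1 loop(s):
  loop 1: 8 segments, perimeter = 6.7378
Total perimeter = 6.738

loops=1 perimeter=6.738


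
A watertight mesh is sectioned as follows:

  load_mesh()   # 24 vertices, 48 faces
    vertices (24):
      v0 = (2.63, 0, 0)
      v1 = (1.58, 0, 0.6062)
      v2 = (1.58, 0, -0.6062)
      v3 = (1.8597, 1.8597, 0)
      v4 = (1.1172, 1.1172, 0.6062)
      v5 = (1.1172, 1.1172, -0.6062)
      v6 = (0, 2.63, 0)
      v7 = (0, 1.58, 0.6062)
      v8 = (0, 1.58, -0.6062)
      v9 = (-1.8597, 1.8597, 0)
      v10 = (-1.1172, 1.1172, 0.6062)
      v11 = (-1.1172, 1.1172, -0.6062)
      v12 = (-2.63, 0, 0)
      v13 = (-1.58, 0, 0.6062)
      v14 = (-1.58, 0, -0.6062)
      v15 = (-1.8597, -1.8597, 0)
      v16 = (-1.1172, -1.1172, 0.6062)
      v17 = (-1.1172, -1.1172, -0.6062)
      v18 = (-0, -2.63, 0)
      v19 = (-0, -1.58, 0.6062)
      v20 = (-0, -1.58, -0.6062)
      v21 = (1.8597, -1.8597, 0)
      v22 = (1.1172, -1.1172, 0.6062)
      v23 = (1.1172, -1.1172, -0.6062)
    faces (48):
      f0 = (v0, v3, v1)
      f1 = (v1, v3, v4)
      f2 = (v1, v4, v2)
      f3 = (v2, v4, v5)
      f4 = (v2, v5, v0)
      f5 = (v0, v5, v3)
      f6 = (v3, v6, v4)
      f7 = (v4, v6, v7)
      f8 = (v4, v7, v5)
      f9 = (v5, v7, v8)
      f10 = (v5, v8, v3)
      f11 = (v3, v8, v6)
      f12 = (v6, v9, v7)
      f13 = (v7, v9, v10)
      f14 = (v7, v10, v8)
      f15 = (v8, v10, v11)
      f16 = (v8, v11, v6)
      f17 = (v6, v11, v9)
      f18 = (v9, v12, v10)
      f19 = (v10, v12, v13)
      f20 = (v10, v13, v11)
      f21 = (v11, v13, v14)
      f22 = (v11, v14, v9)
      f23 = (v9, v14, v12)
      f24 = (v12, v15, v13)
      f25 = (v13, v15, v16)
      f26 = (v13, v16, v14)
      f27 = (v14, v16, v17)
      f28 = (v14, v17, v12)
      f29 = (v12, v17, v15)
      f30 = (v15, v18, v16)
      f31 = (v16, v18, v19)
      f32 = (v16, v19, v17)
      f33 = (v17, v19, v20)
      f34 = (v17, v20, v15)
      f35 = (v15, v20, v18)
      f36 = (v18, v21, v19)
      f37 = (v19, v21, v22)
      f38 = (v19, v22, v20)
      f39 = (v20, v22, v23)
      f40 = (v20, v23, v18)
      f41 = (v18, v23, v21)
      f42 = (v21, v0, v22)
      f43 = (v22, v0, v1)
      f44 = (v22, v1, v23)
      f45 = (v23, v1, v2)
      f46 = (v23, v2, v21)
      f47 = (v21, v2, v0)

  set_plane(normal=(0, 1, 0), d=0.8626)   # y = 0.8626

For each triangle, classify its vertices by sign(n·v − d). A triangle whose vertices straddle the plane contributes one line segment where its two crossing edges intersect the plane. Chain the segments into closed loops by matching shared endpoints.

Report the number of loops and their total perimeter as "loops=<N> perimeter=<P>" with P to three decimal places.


loops=2 perimeter=7.275

Straddling triangles (12 of 48):
  (v0,v3,v1) [-+-] → (2.27271, 0.8626, 0)–(1.70974, 0.8626, 0.325021)  len=0.6501
  (v1,v3,v4) [-++] → (1.70974, 0.8626, 0.325021)–(1.22267, 0.8626, 0.6062)  len=0.5624
  (v1,v4,v2) [-+-] → (1.22267, 0.8626, 0.6062)–(1.22267, 0.8626, 0.329905)  len=0.2763
  (v2,v4,v5) [-++] → (1.22267, 0.8626, 0.329905)–(1.22267, 0.8626, -0.6062)  len=0.9361
  (v2,v5,v0) [-+-] → (1.22267, 0.8626, -0.6062)–(1.46195, 0.8626, -0.468052)  len=0.2763
  (v0,v5,v3) [-++] → (1.46195, 0.8626, -0.468052)–(2.27271, 0.8626, 0)  len=0.9362
  (v9,v12,v10) [+-+] → (-2.27271, 0.8626, 0)–(-1.46195, 0.8626, 0.468052)  len=0.9362
  (v10,v12,v13) [+--] → (-1.46195, 0.8626, 0.468052)–(-1.22267, 0.8626, 0.6062)  len=0.2763
  (v10,v13,v11) [+-+] → (-1.22267, 0.8626, 0.6062)–(-1.22267, 0.8626, -0.329905)  len=0.9361
  (v11,v13,v14) [+--] → (-1.22267, 0.8626, -0.329905)–(-1.22267, 0.8626, -0.6062)  len=0.2763
  (v11,v14,v9) [+-+] → (-1.22267, 0.8626, -0.6062)–(-1.70974, 0.8626, -0.325021)  len=0.5624
  (v9,v14,v12) [+--] → (-1.70974, 0.8626, -0.325021)–(-2.27271, 0.8626, 0)  len=0.6501

Chained into 2 loop(s):
  loop 1: 6 segments, perimeter = 3.6373
  loop 2: 6 segments, perimeter = 3.6373
Total perimeter = 7.275


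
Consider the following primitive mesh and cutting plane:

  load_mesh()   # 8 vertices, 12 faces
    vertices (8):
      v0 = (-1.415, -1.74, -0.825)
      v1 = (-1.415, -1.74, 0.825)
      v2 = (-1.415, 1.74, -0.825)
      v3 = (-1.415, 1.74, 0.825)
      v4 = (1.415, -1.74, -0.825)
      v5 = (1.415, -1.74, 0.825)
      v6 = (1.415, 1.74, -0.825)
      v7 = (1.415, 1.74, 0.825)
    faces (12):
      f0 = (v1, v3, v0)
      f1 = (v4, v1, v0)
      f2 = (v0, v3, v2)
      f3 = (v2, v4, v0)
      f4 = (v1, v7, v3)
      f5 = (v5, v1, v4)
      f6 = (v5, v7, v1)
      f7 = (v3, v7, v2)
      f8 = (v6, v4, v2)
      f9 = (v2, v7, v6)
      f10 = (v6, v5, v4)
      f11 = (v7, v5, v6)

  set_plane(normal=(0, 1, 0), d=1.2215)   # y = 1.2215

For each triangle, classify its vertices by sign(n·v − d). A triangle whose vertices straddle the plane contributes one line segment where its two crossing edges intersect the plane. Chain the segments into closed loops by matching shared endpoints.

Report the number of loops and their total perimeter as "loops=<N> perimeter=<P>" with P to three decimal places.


loops=1 perimeter=8.960

Straddling triangles (8 of 12):
  (v1,v3,v0) [-+-] → (-1.415, 1.2215, 0.825)–(-1.415, 1.2215, 0.579159)  len=0.2458
  (v0,v3,v2) [-++] → (-1.415, 1.2215, 0.579159)–(-1.415, 1.2215, -0.825)  len=1.4042
  (v2,v4,v0) [+--] → (-0.993346, 1.2215, -0.825)–(-1.415, 1.2215, -0.825)  len=0.4217
  (v1,v7,v3) [-++] → (0.993346, 1.2215, 0.825)–(-1.415, 1.2215, 0.825)  len=2.4083
  (v5,v7,v1) [-+-] → (1.415, 1.2215, 0.825)–(0.993346, 1.2215, 0.825)  len=0.4217
  (v6,v4,v2) [+-+] → (1.415, 1.2215, -0.825)–(-0.993346, 1.2215, -0.825)  len=2.4083
  (v6,v5,v4) [+--] → (1.415, 1.2215, -0.579159)–(1.415, 1.2215, -0.825)  len=0.2458
  (v7,v5,v6) [+-+] → (1.415, 1.2215, 0.825)–(1.415, 1.2215, -0.579159)  len=1.4042

Chained into 1 loop(s):
  loop 1: 8 segments, perimeter = 8.9600
Total perimeter = 8.960


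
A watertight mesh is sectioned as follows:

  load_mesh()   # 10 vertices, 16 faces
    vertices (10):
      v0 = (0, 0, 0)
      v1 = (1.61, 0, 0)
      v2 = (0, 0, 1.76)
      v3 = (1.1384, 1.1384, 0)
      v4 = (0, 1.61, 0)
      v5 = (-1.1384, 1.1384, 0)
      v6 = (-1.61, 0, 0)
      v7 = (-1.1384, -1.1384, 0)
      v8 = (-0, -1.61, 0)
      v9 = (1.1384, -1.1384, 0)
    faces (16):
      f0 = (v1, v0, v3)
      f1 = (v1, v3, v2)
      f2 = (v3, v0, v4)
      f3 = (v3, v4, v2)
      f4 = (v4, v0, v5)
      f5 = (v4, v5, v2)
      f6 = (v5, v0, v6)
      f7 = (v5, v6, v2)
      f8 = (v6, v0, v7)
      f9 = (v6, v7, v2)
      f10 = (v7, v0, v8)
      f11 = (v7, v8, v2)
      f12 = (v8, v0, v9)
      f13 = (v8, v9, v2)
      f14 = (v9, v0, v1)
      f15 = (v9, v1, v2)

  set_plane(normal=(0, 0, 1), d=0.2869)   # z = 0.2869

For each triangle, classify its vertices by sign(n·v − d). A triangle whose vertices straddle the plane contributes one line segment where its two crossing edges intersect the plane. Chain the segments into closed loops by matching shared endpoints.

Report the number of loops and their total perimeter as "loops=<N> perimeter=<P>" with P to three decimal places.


Straddling triangles (8 of 16):
  (v1,v3,v2) [--+] → (0.952828, 0.952828, 0.2869)–(1.34755, 0, 0.2869)  len=1.0314
  (v3,v4,v2) [--+] → (0, 1.34755, 0.2869)–(0.952828, 0.952828, 0.2869)  len=1.0314
  (v4,v5,v2) [--+] → (-0.952828, 0.952828, 0.2869)–(0, 1.34755, 0.2869)  len=1.0314
  (v5,v6,v2) [--+] → (-1.34755, 0, 0.2869)–(-0.952828, 0.952828, 0.2869)  len=1.0314
  (v6,v7,v2) [--+] → (-0.952828, -0.952828, 0.2869)–(-1.34755, 0, 0.2869)  len=1.0314
  (v7,v8,v2) [--+] → (0, -1.34755, 0.2869)–(-0.952828, -0.952828, 0.2869)  len=1.0314
  (v8,v9,v2) [--+] → (0.952828, -0.952828, 0.2869)–(0, -1.34755, 0.2869)  len=1.0314
  (v9,v1,v2) [--+] → (1.34755, 0, 0.2869)–(0.952828, -0.952828, 0.2869)  len=1.0314

Chained into 1 loop(s):
  loop 1: 8 segments, perimeter = 8.2508
Total perimeter = 8.251

loops=1 perimeter=8.251


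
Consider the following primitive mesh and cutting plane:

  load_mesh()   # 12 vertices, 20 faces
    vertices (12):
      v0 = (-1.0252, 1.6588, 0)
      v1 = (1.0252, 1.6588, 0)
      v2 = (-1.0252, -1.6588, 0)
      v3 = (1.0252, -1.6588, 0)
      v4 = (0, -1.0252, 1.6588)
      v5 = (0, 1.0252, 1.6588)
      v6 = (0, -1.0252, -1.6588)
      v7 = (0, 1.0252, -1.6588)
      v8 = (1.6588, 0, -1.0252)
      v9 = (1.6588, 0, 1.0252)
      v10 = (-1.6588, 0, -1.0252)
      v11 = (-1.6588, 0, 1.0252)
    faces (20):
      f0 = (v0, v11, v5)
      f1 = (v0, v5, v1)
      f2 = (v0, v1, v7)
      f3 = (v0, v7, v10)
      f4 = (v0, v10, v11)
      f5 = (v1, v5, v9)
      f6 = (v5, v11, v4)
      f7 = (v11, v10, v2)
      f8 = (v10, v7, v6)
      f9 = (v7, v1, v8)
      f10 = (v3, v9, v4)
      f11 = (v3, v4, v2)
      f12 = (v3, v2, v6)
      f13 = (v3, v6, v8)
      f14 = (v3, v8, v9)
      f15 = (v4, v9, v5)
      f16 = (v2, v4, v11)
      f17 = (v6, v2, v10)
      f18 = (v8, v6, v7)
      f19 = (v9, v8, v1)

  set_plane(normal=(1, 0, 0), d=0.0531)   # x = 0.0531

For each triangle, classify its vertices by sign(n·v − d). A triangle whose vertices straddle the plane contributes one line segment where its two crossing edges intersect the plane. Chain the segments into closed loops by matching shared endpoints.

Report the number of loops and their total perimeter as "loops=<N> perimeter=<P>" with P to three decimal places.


Straddling triangles (10 of 20):
  (v0,v5,v1) [--+] → (0.0531, 1.05802, 1.57288)–(0.0531, 1.6588, 0)  len=1.6837
  (v0,v1,v7) [-+-] → (0.0531, 1.6588, 0)–(0.0531, 1.05802, -1.57288)  len=1.6837
  (v1,v5,v9) [+-+] → (0.0531, 1.05802, 1.57288)–(0.0531, 0.992382, 1.63852)  len=0.0928
  (v7,v1,v8) [-++] → (0.0531, 1.05802, -1.57288)–(0.0531, 0.992382, -1.63852)  len=0.0928
  (v3,v9,v4) [++-] → (0.0531, -0.992382, 1.63852)–(0.0531, -1.05802, 1.57288)  len=0.0928
  (v3,v4,v2) [+--] → (0.0531, -1.05802, 1.57288)–(0.0531, -1.6588, 0)  len=1.6837
  (v3,v2,v6) [+--] → (0.0531, -1.6588, 0)–(0.0531, -1.05802, -1.57288)  len=1.6837
  (v3,v6,v8) [+-+] → (0.0531, -1.05802, -1.57288)–(0.0531, -0.992382, -1.63852)  len=0.0928
  (v4,v9,v5) [-+-] → (0.0531, -0.992382, 1.63852)–(0.0531, 0.992382, 1.63852)  len=1.9848
  (v8,v6,v7) [+--] → (0.0531, -0.992382, -1.63852)–(0.0531, 0.992382, -1.63852)  len=1.9848

Chained into 1 loop(s):
  loop 1: 10 segments, perimeter = 11.0757
Total perimeter = 11.076

loops=1 perimeter=11.076


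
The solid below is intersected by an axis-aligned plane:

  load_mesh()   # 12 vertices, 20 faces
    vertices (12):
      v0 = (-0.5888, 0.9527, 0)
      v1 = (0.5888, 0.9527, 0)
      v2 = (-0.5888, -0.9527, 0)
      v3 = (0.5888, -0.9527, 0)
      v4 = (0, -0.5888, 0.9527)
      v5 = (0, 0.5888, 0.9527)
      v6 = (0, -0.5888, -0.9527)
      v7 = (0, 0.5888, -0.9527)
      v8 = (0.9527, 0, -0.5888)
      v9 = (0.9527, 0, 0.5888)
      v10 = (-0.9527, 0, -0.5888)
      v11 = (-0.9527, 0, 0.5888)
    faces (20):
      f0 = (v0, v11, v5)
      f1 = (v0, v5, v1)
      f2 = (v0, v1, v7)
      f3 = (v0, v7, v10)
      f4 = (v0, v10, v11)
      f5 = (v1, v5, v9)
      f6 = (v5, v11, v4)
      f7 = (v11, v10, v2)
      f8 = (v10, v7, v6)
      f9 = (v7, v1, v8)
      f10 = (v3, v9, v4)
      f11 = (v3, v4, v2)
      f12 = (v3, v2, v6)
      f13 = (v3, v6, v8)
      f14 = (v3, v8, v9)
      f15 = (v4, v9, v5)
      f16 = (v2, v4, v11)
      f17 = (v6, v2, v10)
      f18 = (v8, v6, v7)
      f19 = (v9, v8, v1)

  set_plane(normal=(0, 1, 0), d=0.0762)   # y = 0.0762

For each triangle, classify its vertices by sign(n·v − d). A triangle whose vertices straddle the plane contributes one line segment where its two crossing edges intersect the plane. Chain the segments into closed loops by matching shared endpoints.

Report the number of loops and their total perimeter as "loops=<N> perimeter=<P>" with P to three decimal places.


Straddling triangles (10 of 20):
  (v0,v11,v5) [+-+] → (-0.923594, 0.0762, 0.541706)–(-0.829406, 0.0762, 0.635894)  len=0.1332
  (v0,v7,v10) [++-] → (-0.829406, 0.0762, -0.635894)–(-0.923594, 0.0762, -0.541706)  len=0.1332
  (v0,v10,v11) [+--] → (-0.923594, 0.0762, -0.541706)–(-0.923594, 0.0762, 0.541706)  len=1.0834
  (v1,v5,v9) [++-] → (0.829406, 0.0762, 0.635894)–(0.923594, 0.0762, 0.541706)  len=0.1332
  (v5,v11,v4) [+--] → (-0.829406, 0.0762, 0.635894)–(0, 0.0762, 0.9527)  len=0.8879
  (v10,v7,v6) [-+-] → (-0.829406, 0.0762, -0.635894)–(0, 0.0762, -0.9527)  len=0.8879
  (v7,v1,v8) [++-] → (0.923594, 0.0762, -0.541706)–(0.829406, 0.0762, -0.635894)  len=0.1332
  (v4,v9,v5) [--+] → (0.829406, 0.0762, 0.635894)–(0, 0.0762, 0.9527)  len=0.8879
  (v8,v6,v7) [--+] → (0, 0.0762, -0.9527)–(0.829406, 0.0762, -0.635894)  len=0.8879
  (v9,v8,v1) [--+] → (0.923594, 0.0762, -0.541706)–(0.923594, 0.0762, 0.541706)  len=1.0834

Chained into 1 loop(s):
  loop 1: 10 segments, perimeter = 6.2510
Total perimeter = 6.251

loops=1 perimeter=6.251


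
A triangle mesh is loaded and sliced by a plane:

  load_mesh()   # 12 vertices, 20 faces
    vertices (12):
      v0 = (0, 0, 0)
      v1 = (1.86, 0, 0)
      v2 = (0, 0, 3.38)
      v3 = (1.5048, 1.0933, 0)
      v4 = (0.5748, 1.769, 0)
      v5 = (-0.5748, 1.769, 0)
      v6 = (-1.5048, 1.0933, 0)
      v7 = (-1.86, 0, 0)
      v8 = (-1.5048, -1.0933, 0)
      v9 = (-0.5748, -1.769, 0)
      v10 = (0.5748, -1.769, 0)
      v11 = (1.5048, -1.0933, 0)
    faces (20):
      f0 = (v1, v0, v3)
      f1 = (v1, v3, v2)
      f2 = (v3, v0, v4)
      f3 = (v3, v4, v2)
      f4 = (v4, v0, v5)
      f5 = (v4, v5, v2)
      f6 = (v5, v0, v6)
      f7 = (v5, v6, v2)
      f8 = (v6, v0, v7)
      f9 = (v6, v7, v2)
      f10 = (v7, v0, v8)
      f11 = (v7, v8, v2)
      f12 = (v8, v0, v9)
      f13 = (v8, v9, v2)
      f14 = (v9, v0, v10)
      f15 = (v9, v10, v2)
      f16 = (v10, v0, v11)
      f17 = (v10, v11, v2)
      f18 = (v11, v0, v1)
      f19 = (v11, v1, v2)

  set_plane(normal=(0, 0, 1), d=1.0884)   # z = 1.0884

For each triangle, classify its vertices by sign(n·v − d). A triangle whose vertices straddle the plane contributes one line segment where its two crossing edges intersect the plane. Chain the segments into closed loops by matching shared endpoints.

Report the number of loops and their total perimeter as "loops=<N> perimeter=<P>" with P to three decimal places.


Straddling triangles (10 of 20):
  (v1,v3,v2) [--+] → (1.02024, 0.741244, 1.0884)–(1.26106, 0, 1.0884)  len=0.7794
  (v3,v4,v2) [--+] → (0.389708, 1.19936, 1.0884)–(1.02024, 0.741244, 1.0884)  len=0.7794
  (v4,v5,v2) [--+] → (-0.389708, 1.19936, 1.0884)–(0.389708, 1.19936, 1.0884)  len=0.7794
  (v5,v6,v2) [--+] → (-1.02024, 0.741244, 1.0884)–(-0.389708, 1.19936, 1.0884)  len=0.7794
  (v6,v7,v2) [--+] → (-1.26106, 0, 1.0884)–(-1.02024, 0.741244, 1.0884)  len=0.7794
  (v7,v8,v2) [--+] → (-1.02024, -0.741244, 1.0884)–(-1.26106, 0, 1.0884)  len=0.7794
  (v8,v9,v2) [--+] → (-0.389708, -1.19936, 1.0884)–(-1.02024, -0.741244, 1.0884)  len=0.7794
  (v9,v10,v2) [--+] → (0.389708, -1.19936, 1.0884)–(-0.389708, -1.19936, 1.0884)  len=0.7794
  (v10,v11,v2) [--+] → (1.02024, -0.741244, 1.0884)–(0.389708, -1.19936, 1.0884)  len=0.7794
  (v11,v1,v2) [--+] → (1.26106, 0, 1.0884)–(1.02024, -0.741244, 1.0884)  len=0.7794

Chained into 1 loop(s):
  loop 1: 10 segments, perimeter = 7.7939
Total perimeter = 7.794

loops=1 perimeter=7.794


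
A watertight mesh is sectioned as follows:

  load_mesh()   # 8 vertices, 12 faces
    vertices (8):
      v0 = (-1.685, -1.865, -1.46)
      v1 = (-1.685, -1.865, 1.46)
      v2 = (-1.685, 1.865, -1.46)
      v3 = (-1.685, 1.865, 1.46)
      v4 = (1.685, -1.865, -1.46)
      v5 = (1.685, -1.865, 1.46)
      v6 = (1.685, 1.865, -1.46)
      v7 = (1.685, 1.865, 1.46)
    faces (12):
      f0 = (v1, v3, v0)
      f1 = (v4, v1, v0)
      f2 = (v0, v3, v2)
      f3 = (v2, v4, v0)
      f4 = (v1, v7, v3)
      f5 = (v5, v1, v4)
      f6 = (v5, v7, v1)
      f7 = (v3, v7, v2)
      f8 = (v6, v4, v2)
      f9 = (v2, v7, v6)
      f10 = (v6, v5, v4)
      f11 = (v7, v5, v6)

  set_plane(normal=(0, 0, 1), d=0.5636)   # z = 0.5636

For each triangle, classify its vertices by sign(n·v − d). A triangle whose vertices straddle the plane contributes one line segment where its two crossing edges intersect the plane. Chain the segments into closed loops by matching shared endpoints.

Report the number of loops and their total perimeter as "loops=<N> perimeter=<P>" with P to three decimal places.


Straddling triangles (8 of 12):
  (v1,v3,v0) [++-] → (-1.685, 0.719941, 0.5636)–(-1.685, -1.865, 0.5636)  len=2.5849
  (v4,v1,v0) [-+-] → (-0.650456, -1.865, 0.5636)–(-1.685, -1.865, 0.5636)  len=1.0345
  (v0,v3,v2) [-+-] → (-1.685, 0.719941, 0.5636)–(-1.685, 1.865, 0.5636)  len=1.1451
  (v5,v1,v4) [++-] → (-0.650456, -1.865, 0.5636)–(1.685, -1.865, 0.5636)  len=2.3355
  (v3,v7,v2) [++-] → (0.650456, 1.865, 0.5636)–(-1.685, 1.865, 0.5636)  len=2.3355
  (v2,v7,v6) [-+-] → (0.650456, 1.865, 0.5636)–(1.685, 1.865, 0.5636)  len=1.0345
  (v6,v5,v4) [-+-] → (1.685, -0.719941, 0.5636)–(1.685, -1.865, 0.5636)  len=1.1451
  (v7,v5,v6) [++-] → (1.685, -0.719941, 0.5636)–(1.685, 1.865, 0.5636)  len=2.5849

Chained into 1 loop(s):
  loop 1: 8 segments, perimeter = 14.2000
Total perimeter = 14.200

loops=1 perimeter=14.200


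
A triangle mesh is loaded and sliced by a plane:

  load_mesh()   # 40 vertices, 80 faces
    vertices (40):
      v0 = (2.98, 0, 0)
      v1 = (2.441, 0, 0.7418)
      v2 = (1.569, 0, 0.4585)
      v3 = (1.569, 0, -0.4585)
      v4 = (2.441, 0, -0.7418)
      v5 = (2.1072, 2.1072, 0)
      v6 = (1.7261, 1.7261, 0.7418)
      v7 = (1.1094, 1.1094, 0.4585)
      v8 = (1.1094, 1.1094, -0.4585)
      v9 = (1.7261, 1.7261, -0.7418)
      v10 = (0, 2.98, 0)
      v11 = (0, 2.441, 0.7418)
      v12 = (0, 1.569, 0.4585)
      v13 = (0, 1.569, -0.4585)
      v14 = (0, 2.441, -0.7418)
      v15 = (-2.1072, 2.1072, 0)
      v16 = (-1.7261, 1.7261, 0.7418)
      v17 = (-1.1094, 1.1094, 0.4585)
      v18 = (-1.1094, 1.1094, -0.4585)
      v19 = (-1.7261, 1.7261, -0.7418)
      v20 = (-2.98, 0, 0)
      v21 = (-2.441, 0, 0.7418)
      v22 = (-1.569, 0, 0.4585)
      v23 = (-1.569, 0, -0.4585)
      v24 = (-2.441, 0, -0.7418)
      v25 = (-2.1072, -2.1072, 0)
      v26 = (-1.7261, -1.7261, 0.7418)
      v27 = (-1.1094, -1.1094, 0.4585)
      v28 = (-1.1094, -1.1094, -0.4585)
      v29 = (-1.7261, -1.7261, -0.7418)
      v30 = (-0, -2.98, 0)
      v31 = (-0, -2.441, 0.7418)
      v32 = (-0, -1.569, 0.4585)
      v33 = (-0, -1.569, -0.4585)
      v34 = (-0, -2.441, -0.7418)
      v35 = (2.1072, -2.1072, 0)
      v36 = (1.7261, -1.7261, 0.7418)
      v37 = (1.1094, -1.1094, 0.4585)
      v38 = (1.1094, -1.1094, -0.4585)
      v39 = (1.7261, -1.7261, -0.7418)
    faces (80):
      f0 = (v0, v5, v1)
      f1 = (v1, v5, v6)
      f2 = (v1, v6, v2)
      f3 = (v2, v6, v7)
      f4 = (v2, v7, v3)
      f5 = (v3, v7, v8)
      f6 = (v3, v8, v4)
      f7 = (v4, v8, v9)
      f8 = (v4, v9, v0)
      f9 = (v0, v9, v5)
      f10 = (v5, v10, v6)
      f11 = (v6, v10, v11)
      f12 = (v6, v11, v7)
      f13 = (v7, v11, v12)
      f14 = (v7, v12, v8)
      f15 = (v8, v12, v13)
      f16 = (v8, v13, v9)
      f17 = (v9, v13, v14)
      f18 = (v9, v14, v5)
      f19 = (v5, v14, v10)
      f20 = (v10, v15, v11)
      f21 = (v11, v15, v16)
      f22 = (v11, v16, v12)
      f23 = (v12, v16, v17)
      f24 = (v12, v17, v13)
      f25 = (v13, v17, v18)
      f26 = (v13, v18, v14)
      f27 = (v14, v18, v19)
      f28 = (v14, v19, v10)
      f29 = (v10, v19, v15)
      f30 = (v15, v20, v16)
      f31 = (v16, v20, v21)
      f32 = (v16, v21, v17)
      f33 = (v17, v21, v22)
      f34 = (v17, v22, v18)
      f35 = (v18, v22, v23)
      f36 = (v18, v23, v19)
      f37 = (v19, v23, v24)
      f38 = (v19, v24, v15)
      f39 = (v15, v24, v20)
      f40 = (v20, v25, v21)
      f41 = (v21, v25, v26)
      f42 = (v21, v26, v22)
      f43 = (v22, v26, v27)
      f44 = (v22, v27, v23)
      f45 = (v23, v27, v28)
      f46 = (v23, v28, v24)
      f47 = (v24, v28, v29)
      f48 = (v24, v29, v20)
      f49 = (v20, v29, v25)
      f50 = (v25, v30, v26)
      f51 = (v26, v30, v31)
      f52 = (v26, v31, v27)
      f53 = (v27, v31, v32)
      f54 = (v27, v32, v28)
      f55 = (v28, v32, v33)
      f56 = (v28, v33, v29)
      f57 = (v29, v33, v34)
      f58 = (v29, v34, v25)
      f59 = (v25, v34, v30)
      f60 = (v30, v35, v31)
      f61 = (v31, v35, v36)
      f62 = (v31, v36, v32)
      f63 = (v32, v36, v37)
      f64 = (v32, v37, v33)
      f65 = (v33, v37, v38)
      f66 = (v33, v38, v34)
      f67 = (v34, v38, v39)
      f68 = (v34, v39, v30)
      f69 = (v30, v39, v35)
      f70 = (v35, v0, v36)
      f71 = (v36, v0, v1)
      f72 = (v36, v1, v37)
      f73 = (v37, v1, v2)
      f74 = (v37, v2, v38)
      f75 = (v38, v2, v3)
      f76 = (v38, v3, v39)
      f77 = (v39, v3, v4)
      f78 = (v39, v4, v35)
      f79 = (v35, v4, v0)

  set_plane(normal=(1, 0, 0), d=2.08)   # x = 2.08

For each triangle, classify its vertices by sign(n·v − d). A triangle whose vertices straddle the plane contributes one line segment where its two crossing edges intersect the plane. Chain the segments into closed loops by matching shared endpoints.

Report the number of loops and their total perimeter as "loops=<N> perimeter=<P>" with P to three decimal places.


Straddling triangles (18 of 80):
  (v1,v5,v6) [++-] → (2.08, 2.08, 0.052944)–(2.08, 0.871621, 0.7418)  len=1.3909
  (v1,v6,v2) [+--] → (2.08, 0.871621, 0.7418)–(2.08, 0, 0.624516)  len=0.8795
  (v3,v8,v4) [--+] → (2.08, 0.300761, -0.664997)–(2.08, 0, -0.624516)  len=0.3035
  (v4,v8,v9) [+--] → (2.08, 0.300761, -0.664997)–(2.08, 0.871621, -0.7418)  len=0.5760
  (v4,v9,v0) [+-+] → (2.08, 0.871621, -0.7418)–(2.08, 1.23893, -0.532435)  len=0.4228
  (v0,v9,v5) [+-+] → (2.08, 1.23893, -0.532435)–(2.08, 2.08, -0.052944)  len=0.9682
  (v5,v10,v6) [+--] → (2.08, 2.11847, 0)–(2.08, 2.08, 0.052944)  len=0.0654
  (v9,v14,v5) [--+] → (2.08, 2.11151, -0.00957525)–(2.08, 2.08, -0.052944)  len=0.0536
  (v5,v14,v10) [+--] → (2.08, 2.11151, -0.00957525)–(2.08, 2.11847, 0)  len=0.0118
  (v30,v35,v31) [-+-] → (2.08, -2.11847, 0)–(2.08, -2.11151, 0.00957525)  len=0.0118
  (v31,v35,v36) [-+-] → (2.08, -2.11151, 0.00957525)–(2.08, -2.08, 0.052944)  len=0.0536
  (v30,v39,v35) [--+] → (2.08, -2.08, -0.052944)–(2.08, -2.11847, 0)  len=0.0654
  (v35,v0,v36) [++-] → (2.08, -1.23893, 0.532435)–(2.08, -2.08, 0.052944)  len=0.9682
  (v36,v0,v1) [-++] → (2.08, -1.23893, 0.532435)–(2.08, -0.871621, 0.7418)  len=0.4228
  (v36,v1,v37) [-+-] → (2.08, -0.871621, 0.7418)–(2.08, -0.300761, 0.664997)  len=0.5760
  (v37,v1,v2) [-+-] → (2.08, -0.300761, 0.664997)–(2.08, 0, 0.624516)  len=0.3035
  (v39,v3,v4) [--+] → (2.08, 0, -0.624516)–(2.08, -0.871621, -0.7418)  len=0.8795
  (v39,v4,v35) [-++] → (2.08, -0.871621, -0.7418)–(2.08, -2.08, -0.052944)  len=1.3909

Chained into 1 loop(s):
  loop 1: 18 segments, perimeter = 9.3434
Total perimeter = 9.343

loops=1 perimeter=9.343


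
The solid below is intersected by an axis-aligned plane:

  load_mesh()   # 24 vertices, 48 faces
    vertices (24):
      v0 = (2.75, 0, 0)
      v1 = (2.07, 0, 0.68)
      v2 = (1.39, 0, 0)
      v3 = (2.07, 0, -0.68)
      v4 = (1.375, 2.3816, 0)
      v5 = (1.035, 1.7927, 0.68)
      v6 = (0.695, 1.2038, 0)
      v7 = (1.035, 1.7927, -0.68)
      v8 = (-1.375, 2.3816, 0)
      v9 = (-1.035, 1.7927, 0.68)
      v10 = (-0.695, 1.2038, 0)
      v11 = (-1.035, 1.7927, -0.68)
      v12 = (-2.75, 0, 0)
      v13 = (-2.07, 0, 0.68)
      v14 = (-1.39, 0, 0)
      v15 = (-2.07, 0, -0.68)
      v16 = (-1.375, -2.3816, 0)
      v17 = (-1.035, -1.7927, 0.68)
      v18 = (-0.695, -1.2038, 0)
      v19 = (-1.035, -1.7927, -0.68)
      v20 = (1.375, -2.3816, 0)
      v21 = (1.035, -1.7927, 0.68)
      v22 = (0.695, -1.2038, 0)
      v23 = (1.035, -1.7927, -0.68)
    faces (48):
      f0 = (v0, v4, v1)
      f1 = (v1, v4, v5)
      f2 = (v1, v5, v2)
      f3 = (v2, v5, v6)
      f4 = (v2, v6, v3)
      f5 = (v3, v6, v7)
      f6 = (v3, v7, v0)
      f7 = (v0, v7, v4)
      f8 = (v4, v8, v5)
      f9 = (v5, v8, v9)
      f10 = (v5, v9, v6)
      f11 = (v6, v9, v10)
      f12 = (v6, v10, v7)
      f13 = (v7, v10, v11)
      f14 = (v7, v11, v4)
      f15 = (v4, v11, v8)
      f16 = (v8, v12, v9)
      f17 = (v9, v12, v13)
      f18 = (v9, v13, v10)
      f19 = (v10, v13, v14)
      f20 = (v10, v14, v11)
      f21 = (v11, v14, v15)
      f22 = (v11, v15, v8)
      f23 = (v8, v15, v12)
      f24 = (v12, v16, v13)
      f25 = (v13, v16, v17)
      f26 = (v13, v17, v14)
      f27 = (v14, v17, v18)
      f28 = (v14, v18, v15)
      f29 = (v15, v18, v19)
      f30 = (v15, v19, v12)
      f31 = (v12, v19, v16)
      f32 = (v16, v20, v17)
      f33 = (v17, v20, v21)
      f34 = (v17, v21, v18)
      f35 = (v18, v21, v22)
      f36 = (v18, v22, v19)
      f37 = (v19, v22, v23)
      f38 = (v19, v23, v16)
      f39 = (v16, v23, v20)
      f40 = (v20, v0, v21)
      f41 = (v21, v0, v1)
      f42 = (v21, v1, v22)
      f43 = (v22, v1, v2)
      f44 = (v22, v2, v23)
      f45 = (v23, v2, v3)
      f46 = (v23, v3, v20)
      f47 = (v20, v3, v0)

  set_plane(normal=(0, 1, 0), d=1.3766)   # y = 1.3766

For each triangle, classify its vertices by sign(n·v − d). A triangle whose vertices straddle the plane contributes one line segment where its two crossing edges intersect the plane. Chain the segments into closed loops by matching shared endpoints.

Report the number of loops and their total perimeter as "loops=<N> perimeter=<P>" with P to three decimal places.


Straddling triangles (18 of 48):
  (v0,v4,v1) [-+-] → (1.95523, 1.3766, 0)–(1.66828, 1.3766, 0.28695)  len=0.4058
  (v1,v4,v5) [-++] → (1.66828, 1.3766, 0.28695)–(1.27523, 1.3766, 0.68)  len=0.5559
  (v1,v5,v2) [-+-] → (1.27523, 1.3766, 0.68)–(1.1174, 1.3766, 0.522167)  len=0.2232
  (v2,v5,v6) [-+-] → (1.1174, 1.3766, 0.522167)–(0.794766, 1.3766, 0.199531)  len=0.4563
  (v3,v6,v7) [--+] → (0.794766, 1.3766, -0.199531)–(1.27523, 1.3766, -0.68)  len=0.6795
  (v3,v7,v0) [-+-] → (1.27523, 1.3766, -0.68)–(1.43307, 1.3766, -0.522167)  len=0.2232
  (v0,v7,v4) [-++] → (1.43307, 1.3766, -0.522167)–(1.95523, 1.3766, 0)  len=0.7385
  (v5,v9,v6) [++-] → (0.187369, 1.3766, 0.199531)–(0.794766, 1.3766, 0.199531)  len=0.6074
  (v6,v9,v10) [-+-] → (0.187369, 1.3766, 0.199531)–(-0.794766, 1.3766, 0.199531)  len=0.9821
  (v6,v10,v7) [--+] → (-0.187369, 1.3766, -0.199531)–(0.794766, 1.3766, -0.199531)  len=0.9821
  (v7,v10,v11) [+-+] → (-0.187369, 1.3766, -0.199531)–(-0.794766, 1.3766, -0.199531)  len=0.6074
  (v8,v12,v9) [+-+] → (-1.95523, 1.3766, 0)–(-1.43307, 1.3766, 0.522167)  len=0.7385
  (v9,v12,v13) [+--] → (-1.43307, 1.3766, 0.522167)–(-1.27523, 1.3766, 0.68)  len=0.2232
  (v9,v13,v10) [+--] → (-1.27523, 1.3766, 0.68)–(-0.794766, 1.3766, 0.199531)  len=0.6795
  (v10,v14,v11) [--+] → (-1.1174, 1.3766, -0.522167)–(-0.794766, 1.3766, -0.199531)  len=0.4563
  (v11,v14,v15) [+--] → (-1.1174, 1.3766, -0.522167)–(-1.27523, 1.3766, -0.68)  len=0.2232
  (v11,v15,v8) [+-+] → (-1.27523, 1.3766, -0.68)–(-1.66828, 1.3766, -0.28695)  len=0.5559
  (v8,v15,v12) [+--] → (-1.66828, 1.3766, -0.28695)–(-1.95523, 1.3766, 0)  len=0.4058

Chained into 1 loop(s):
  loop 1: 18 segments, perimeter = 9.7437
Total perimeter = 9.744

loops=1 perimeter=9.744
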